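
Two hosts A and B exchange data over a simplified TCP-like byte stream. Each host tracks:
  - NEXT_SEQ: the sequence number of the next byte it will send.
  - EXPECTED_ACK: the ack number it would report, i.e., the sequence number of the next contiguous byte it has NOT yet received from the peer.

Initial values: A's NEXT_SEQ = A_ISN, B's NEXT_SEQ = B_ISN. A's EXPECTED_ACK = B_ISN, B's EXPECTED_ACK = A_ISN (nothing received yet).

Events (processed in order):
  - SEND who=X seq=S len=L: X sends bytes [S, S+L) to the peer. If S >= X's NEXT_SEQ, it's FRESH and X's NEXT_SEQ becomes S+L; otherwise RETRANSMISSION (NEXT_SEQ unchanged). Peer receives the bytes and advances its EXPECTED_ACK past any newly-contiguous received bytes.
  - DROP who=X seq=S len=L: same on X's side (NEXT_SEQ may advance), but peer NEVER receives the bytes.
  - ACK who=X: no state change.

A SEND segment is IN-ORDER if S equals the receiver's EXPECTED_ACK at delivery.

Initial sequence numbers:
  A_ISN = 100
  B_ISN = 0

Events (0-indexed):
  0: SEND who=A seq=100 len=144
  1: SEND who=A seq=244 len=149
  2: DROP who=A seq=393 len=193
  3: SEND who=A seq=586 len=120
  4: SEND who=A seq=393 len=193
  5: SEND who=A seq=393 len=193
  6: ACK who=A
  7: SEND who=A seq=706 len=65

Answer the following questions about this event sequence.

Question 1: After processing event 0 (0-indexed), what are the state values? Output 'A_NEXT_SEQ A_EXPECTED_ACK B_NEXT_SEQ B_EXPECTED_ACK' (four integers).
After event 0: A_seq=244 A_ack=0 B_seq=0 B_ack=244

244 0 0 244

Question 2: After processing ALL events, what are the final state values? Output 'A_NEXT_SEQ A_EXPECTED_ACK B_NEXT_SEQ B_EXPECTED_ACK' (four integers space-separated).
Answer: 771 0 0 771

Derivation:
After event 0: A_seq=244 A_ack=0 B_seq=0 B_ack=244
After event 1: A_seq=393 A_ack=0 B_seq=0 B_ack=393
After event 2: A_seq=586 A_ack=0 B_seq=0 B_ack=393
After event 3: A_seq=706 A_ack=0 B_seq=0 B_ack=393
After event 4: A_seq=706 A_ack=0 B_seq=0 B_ack=706
After event 5: A_seq=706 A_ack=0 B_seq=0 B_ack=706
After event 6: A_seq=706 A_ack=0 B_seq=0 B_ack=706
After event 7: A_seq=771 A_ack=0 B_seq=0 B_ack=771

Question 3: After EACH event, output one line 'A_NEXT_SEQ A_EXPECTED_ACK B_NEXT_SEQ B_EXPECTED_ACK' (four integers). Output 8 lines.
244 0 0 244
393 0 0 393
586 0 0 393
706 0 0 393
706 0 0 706
706 0 0 706
706 0 0 706
771 0 0 771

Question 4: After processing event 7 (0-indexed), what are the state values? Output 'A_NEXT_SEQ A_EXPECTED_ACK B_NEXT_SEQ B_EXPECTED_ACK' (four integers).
After event 0: A_seq=244 A_ack=0 B_seq=0 B_ack=244
After event 1: A_seq=393 A_ack=0 B_seq=0 B_ack=393
After event 2: A_seq=586 A_ack=0 B_seq=0 B_ack=393
After event 3: A_seq=706 A_ack=0 B_seq=0 B_ack=393
After event 4: A_seq=706 A_ack=0 B_seq=0 B_ack=706
After event 5: A_seq=706 A_ack=0 B_seq=0 B_ack=706
After event 6: A_seq=706 A_ack=0 B_seq=0 B_ack=706
After event 7: A_seq=771 A_ack=0 B_seq=0 B_ack=771

771 0 0 771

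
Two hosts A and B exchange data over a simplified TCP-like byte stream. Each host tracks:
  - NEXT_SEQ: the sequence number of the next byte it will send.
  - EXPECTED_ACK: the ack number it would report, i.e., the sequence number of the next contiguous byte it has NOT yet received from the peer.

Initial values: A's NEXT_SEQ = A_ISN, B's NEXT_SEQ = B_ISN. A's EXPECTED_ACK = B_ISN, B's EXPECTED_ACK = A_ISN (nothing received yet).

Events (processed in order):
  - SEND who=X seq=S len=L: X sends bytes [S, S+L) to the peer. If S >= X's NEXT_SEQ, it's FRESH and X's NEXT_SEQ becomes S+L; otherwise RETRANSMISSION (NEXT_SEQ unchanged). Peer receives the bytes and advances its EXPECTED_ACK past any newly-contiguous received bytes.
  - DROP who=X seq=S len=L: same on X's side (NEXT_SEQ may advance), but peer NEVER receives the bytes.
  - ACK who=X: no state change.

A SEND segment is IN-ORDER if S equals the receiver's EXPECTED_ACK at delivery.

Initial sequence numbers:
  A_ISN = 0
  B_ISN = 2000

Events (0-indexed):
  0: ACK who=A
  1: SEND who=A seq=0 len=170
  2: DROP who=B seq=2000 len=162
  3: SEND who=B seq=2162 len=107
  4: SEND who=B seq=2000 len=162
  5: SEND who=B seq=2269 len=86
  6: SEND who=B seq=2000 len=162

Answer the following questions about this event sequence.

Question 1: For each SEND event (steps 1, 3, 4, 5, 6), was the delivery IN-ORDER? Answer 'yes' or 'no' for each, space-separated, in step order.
Answer: yes no yes yes no

Derivation:
Step 1: SEND seq=0 -> in-order
Step 3: SEND seq=2162 -> out-of-order
Step 4: SEND seq=2000 -> in-order
Step 5: SEND seq=2269 -> in-order
Step 6: SEND seq=2000 -> out-of-order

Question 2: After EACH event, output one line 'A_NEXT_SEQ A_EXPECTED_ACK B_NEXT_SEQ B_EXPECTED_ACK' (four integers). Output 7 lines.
0 2000 2000 0
170 2000 2000 170
170 2000 2162 170
170 2000 2269 170
170 2269 2269 170
170 2355 2355 170
170 2355 2355 170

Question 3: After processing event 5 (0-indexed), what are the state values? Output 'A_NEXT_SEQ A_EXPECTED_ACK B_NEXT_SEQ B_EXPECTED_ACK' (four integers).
After event 0: A_seq=0 A_ack=2000 B_seq=2000 B_ack=0
After event 1: A_seq=170 A_ack=2000 B_seq=2000 B_ack=170
After event 2: A_seq=170 A_ack=2000 B_seq=2162 B_ack=170
After event 3: A_seq=170 A_ack=2000 B_seq=2269 B_ack=170
After event 4: A_seq=170 A_ack=2269 B_seq=2269 B_ack=170
After event 5: A_seq=170 A_ack=2355 B_seq=2355 B_ack=170

170 2355 2355 170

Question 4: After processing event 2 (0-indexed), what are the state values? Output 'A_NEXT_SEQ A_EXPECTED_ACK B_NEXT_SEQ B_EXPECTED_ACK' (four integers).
After event 0: A_seq=0 A_ack=2000 B_seq=2000 B_ack=0
After event 1: A_seq=170 A_ack=2000 B_seq=2000 B_ack=170
After event 2: A_seq=170 A_ack=2000 B_seq=2162 B_ack=170

170 2000 2162 170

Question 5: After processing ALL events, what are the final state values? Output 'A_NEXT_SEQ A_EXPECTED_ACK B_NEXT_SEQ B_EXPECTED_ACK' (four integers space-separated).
Answer: 170 2355 2355 170

Derivation:
After event 0: A_seq=0 A_ack=2000 B_seq=2000 B_ack=0
After event 1: A_seq=170 A_ack=2000 B_seq=2000 B_ack=170
After event 2: A_seq=170 A_ack=2000 B_seq=2162 B_ack=170
After event 3: A_seq=170 A_ack=2000 B_seq=2269 B_ack=170
After event 4: A_seq=170 A_ack=2269 B_seq=2269 B_ack=170
After event 5: A_seq=170 A_ack=2355 B_seq=2355 B_ack=170
After event 6: A_seq=170 A_ack=2355 B_seq=2355 B_ack=170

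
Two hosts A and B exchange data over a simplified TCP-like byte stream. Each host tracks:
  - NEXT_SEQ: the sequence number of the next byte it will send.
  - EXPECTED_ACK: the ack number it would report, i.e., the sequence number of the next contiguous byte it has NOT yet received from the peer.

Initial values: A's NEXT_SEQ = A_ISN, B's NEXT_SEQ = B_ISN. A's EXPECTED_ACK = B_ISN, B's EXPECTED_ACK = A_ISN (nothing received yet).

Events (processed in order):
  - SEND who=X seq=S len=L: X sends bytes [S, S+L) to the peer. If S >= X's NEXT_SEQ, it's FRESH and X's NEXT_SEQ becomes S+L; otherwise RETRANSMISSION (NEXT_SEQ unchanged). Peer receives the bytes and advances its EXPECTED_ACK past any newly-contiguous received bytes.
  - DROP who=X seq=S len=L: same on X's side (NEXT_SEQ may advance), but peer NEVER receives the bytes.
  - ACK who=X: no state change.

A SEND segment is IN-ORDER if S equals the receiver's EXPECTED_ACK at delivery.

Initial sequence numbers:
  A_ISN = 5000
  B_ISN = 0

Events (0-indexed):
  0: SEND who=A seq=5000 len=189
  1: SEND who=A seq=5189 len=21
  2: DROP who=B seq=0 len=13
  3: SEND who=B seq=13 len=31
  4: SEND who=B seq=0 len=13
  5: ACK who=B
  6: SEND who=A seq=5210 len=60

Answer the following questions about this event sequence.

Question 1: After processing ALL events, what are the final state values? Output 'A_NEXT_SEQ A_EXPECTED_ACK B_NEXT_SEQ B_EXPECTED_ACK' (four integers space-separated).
Answer: 5270 44 44 5270

Derivation:
After event 0: A_seq=5189 A_ack=0 B_seq=0 B_ack=5189
After event 1: A_seq=5210 A_ack=0 B_seq=0 B_ack=5210
After event 2: A_seq=5210 A_ack=0 B_seq=13 B_ack=5210
After event 3: A_seq=5210 A_ack=0 B_seq=44 B_ack=5210
After event 4: A_seq=5210 A_ack=44 B_seq=44 B_ack=5210
After event 5: A_seq=5210 A_ack=44 B_seq=44 B_ack=5210
After event 6: A_seq=5270 A_ack=44 B_seq=44 B_ack=5270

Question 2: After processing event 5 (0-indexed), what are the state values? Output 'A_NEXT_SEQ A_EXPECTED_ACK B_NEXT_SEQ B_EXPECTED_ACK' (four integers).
After event 0: A_seq=5189 A_ack=0 B_seq=0 B_ack=5189
After event 1: A_seq=5210 A_ack=0 B_seq=0 B_ack=5210
After event 2: A_seq=5210 A_ack=0 B_seq=13 B_ack=5210
After event 3: A_seq=5210 A_ack=0 B_seq=44 B_ack=5210
After event 4: A_seq=5210 A_ack=44 B_seq=44 B_ack=5210
After event 5: A_seq=5210 A_ack=44 B_seq=44 B_ack=5210

5210 44 44 5210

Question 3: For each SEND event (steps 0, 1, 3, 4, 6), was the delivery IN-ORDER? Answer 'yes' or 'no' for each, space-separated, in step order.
Answer: yes yes no yes yes

Derivation:
Step 0: SEND seq=5000 -> in-order
Step 1: SEND seq=5189 -> in-order
Step 3: SEND seq=13 -> out-of-order
Step 4: SEND seq=0 -> in-order
Step 6: SEND seq=5210 -> in-order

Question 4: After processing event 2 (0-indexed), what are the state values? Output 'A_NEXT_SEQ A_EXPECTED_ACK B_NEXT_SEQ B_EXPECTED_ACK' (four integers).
After event 0: A_seq=5189 A_ack=0 B_seq=0 B_ack=5189
After event 1: A_seq=5210 A_ack=0 B_seq=0 B_ack=5210
After event 2: A_seq=5210 A_ack=0 B_seq=13 B_ack=5210

5210 0 13 5210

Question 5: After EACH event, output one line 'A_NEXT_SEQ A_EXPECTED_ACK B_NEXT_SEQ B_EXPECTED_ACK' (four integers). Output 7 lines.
5189 0 0 5189
5210 0 0 5210
5210 0 13 5210
5210 0 44 5210
5210 44 44 5210
5210 44 44 5210
5270 44 44 5270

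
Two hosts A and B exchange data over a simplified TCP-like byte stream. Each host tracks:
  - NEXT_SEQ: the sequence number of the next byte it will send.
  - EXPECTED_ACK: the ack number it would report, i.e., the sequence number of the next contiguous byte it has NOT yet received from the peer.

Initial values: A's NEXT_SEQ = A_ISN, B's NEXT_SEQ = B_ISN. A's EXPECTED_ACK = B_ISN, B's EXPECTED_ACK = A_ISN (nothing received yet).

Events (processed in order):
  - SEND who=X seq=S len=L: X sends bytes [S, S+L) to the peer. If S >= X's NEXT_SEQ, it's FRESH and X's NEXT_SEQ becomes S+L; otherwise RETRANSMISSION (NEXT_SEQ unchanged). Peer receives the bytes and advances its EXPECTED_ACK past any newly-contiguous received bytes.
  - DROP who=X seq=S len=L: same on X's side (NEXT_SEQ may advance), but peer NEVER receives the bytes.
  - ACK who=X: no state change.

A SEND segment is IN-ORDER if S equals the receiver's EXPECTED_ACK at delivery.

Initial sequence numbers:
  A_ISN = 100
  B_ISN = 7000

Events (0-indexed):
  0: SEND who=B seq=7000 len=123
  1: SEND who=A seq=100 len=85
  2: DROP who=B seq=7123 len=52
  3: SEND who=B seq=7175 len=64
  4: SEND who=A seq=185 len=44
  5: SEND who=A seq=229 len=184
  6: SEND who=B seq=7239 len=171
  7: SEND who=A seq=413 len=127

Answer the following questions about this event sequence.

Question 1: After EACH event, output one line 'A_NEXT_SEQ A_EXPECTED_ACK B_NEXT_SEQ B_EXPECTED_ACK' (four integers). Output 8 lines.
100 7123 7123 100
185 7123 7123 185
185 7123 7175 185
185 7123 7239 185
229 7123 7239 229
413 7123 7239 413
413 7123 7410 413
540 7123 7410 540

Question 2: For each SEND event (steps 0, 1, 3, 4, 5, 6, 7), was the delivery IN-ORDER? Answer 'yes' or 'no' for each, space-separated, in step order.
Step 0: SEND seq=7000 -> in-order
Step 1: SEND seq=100 -> in-order
Step 3: SEND seq=7175 -> out-of-order
Step 4: SEND seq=185 -> in-order
Step 5: SEND seq=229 -> in-order
Step 6: SEND seq=7239 -> out-of-order
Step 7: SEND seq=413 -> in-order

Answer: yes yes no yes yes no yes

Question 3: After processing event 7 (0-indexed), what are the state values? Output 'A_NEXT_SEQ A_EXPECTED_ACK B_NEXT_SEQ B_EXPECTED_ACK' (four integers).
After event 0: A_seq=100 A_ack=7123 B_seq=7123 B_ack=100
After event 1: A_seq=185 A_ack=7123 B_seq=7123 B_ack=185
After event 2: A_seq=185 A_ack=7123 B_seq=7175 B_ack=185
After event 3: A_seq=185 A_ack=7123 B_seq=7239 B_ack=185
After event 4: A_seq=229 A_ack=7123 B_seq=7239 B_ack=229
After event 5: A_seq=413 A_ack=7123 B_seq=7239 B_ack=413
After event 6: A_seq=413 A_ack=7123 B_seq=7410 B_ack=413
After event 7: A_seq=540 A_ack=7123 B_seq=7410 B_ack=540

540 7123 7410 540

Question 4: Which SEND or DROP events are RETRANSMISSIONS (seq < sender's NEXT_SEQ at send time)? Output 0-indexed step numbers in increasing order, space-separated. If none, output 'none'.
Step 0: SEND seq=7000 -> fresh
Step 1: SEND seq=100 -> fresh
Step 2: DROP seq=7123 -> fresh
Step 3: SEND seq=7175 -> fresh
Step 4: SEND seq=185 -> fresh
Step 5: SEND seq=229 -> fresh
Step 6: SEND seq=7239 -> fresh
Step 7: SEND seq=413 -> fresh

Answer: none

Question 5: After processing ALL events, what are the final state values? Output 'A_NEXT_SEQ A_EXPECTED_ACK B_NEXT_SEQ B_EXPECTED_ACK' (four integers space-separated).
After event 0: A_seq=100 A_ack=7123 B_seq=7123 B_ack=100
After event 1: A_seq=185 A_ack=7123 B_seq=7123 B_ack=185
After event 2: A_seq=185 A_ack=7123 B_seq=7175 B_ack=185
After event 3: A_seq=185 A_ack=7123 B_seq=7239 B_ack=185
After event 4: A_seq=229 A_ack=7123 B_seq=7239 B_ack=229
After event 5: A_seq=413 A_ack=7123 B_seq=7239 B_ack=413
After event 6: A_seq=413 A_ack=7123 B_seq=7410 B_ack=413
After event 7: A_seq=540 A_ack=7123 B_seq=7410 B_ack=540

Answer: 540 7123 7410 540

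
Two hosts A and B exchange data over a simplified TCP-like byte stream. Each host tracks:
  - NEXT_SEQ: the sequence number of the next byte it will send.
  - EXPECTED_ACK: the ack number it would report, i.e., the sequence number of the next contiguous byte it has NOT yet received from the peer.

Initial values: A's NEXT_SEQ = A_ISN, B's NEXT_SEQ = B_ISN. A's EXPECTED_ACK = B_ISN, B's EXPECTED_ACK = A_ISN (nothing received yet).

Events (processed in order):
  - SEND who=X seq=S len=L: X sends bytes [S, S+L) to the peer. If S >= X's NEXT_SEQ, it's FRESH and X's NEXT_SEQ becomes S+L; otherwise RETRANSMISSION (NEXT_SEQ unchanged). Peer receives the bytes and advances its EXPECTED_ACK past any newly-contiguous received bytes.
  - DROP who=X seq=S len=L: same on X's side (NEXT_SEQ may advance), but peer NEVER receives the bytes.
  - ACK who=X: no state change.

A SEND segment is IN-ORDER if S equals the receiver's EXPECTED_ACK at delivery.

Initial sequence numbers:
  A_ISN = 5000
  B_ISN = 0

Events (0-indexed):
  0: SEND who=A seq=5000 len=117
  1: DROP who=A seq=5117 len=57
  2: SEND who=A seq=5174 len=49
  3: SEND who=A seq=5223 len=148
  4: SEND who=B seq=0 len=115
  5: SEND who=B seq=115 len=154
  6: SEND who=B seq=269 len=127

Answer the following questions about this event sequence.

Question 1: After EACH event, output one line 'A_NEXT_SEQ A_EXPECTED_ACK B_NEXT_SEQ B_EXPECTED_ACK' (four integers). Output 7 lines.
5117 0 0 5117
5174 0 0 5117
5223 0 0 5117
5371 0 0 5117
5371 115 115 5117
5371 269 269 5117
5371 396 396 5117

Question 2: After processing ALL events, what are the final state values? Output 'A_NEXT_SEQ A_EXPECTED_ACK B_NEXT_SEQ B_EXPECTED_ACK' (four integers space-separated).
After event 0: A_seq=5117 A_ack=0 B_seq=0 B_ack=5117
After event 1: A_seq=5174 A_ack=0 B_seq=0 B_ack=5117
After event 2: A_seq=5223 A_ack=0 B_seq=0 B_ack=5117
After event 3: A_seq=5371 A_ack=0 B_seq=0 B_ack=5117
After event 4: A_seq=5371 A_ack=115 B_seq=115 B_ack=5117
After event 5: A_seq=5371 A_ack=269 B_seq=269 B_ack=5117
After event 6: A_seq=5371 A_ack=396 B_seq=396 B_ack=5117

Answer: 5371 396 396 5117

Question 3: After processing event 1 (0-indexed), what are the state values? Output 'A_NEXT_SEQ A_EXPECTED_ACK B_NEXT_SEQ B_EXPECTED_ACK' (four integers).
After event 0: A_seq=5117 A_ack=0 B_seq=0 B_ack=5117
After event 1: A_seq=5174 A_ack=0 B_seq=0 B_ack=5117

5174 0 0 5117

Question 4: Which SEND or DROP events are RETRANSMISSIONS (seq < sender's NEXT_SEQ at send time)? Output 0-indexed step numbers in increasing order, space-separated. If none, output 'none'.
Answer: none

Derivation:
Step 0: SEND seq=5000 -> fresh
Step 1: DROP seq=5117 -> fresh
Step 2: SEND seq=5174 -> fresh
Step 3: SEND seq=5223 -> fresh
Step 4: SEND seq=0 -> fresh
Step 5: SEND seq=115 -> fresh
Step 6: SEND seq=269 -> fresh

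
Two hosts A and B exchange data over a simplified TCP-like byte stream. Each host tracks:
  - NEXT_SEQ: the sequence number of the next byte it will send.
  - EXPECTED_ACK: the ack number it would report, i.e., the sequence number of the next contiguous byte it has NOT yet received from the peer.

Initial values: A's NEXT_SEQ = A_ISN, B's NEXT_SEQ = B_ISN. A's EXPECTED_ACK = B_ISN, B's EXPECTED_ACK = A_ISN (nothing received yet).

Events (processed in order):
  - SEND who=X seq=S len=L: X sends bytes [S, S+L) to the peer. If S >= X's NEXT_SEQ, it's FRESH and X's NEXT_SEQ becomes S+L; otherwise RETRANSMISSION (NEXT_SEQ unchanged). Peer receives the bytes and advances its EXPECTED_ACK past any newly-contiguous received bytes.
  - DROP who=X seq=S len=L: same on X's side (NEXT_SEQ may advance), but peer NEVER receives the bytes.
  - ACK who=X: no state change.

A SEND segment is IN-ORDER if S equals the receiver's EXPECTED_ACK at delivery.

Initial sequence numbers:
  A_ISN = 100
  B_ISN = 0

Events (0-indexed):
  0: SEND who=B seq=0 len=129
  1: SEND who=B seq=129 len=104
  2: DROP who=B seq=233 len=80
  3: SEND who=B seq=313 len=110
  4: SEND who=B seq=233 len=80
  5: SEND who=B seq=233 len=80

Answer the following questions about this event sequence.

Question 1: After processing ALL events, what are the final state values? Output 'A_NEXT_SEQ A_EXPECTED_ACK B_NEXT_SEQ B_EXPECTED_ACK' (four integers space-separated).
Answer: 100 423 423 100

Derivation:
After event 0: A_seq=100 A_ack=129 B_seq=129 B_ack=100
After event 1: A_seq=100 A_ack=233 B_seq=233 B_ack=100
After event 2: A_seq=100 A_ack=233 B_seq=313 B_ack=100
After event 3: A_seq=100 A_ack=233 B_seq=423 B_ack=100
After event 4: A_seq=100 A_ack=423 B_seq=423 B_ack=100
After event 5: A_seq=100 A_ack=423 B_seq=423 B_ack=100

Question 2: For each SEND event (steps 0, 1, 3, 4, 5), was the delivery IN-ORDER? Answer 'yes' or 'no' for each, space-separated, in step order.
Answer: yes yes no yes no

Derivation:
Step 0: SEND seq=0 -> in-order
Step 1: SEND seq=129 -> in-order
Step 3: SEND seq=313 -> out-of-order
Step 4: SEND seq=233 -> in-order
Step 5: SEND seq=233 -> out-of-order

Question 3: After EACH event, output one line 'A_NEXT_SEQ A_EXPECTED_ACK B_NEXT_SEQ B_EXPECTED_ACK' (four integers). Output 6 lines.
100 129 129 100
100 233 233 100
100 233 313 100
100 233 423 100
100 423 423 100
100 423 423 100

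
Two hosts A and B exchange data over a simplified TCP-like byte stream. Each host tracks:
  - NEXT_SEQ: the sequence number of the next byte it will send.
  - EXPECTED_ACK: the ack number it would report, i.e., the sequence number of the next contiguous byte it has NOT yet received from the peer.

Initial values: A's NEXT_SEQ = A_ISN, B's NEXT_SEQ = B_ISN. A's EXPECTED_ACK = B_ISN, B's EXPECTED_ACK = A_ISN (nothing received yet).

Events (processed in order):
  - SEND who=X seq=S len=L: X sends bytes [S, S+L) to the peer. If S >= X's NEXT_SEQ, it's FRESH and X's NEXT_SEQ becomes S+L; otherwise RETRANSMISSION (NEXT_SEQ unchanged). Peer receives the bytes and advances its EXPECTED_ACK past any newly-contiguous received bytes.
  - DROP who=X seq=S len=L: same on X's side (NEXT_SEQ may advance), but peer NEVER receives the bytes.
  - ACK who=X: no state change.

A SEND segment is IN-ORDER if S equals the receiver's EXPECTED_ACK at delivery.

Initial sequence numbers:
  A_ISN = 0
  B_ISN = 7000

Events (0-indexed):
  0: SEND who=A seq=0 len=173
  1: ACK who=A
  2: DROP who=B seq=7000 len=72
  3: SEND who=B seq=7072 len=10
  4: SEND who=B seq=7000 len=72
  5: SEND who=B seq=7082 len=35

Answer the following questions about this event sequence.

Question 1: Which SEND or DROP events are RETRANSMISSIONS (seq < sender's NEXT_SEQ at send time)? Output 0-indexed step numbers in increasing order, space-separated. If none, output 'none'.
Answer: 4

Derivation:
Step 0: SEND seq=0 -> fresh
Step 2: DROP seq=7000 -> fresh
Step 3: SEND seq=7072 -> fresh
Step 4: SEND seq=7000 -> retransmit
Step 5: SEND seq=7082 -> fresh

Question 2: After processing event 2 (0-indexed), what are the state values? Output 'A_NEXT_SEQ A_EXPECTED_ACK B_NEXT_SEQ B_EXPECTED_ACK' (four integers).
After event 0: A_seq=173 A_ack=7000 B_seq=7000 B_ack=173
After event 1: A_seq=173 A_ack=7000 B_seq=7000 B_ack=173
After event 2: A_seq=173 A_ack=7000 B_seq=7072 B_ack=173

173 7000 7072 173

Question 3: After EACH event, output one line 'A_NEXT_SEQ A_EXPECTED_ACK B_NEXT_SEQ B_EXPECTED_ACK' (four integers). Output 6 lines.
173 7000 7000 173
173 7000 7000 173
173 7000 7072 173
173 7000 7082 173
173 7082 7082 173
173 7117 7117 173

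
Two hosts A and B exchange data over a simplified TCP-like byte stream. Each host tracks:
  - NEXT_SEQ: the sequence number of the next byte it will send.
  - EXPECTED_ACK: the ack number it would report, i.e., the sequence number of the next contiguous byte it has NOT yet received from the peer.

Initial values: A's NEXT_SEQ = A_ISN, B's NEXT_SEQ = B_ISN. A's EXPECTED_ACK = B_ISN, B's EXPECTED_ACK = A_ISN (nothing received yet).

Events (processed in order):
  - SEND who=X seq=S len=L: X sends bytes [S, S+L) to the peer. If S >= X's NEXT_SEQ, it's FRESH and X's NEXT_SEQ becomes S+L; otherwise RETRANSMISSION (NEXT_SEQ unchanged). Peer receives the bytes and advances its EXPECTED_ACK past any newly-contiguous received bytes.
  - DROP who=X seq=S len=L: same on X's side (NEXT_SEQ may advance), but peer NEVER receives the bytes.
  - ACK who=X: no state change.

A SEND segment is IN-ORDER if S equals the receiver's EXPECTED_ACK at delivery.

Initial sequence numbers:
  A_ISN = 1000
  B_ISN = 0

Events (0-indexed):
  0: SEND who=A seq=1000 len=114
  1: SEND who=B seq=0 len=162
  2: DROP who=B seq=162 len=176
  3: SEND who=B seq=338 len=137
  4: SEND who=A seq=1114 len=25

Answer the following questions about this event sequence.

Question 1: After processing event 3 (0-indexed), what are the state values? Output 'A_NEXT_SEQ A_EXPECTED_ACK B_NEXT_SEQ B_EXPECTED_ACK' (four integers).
After event 0: A_seq=1114 A_ack=0 B_seq=0 B_ack=1114
After event 1: A_seq=1114 A_ack=162 B_seq=162 B_ack=1114
After event 2: A_seq=1114 A_ack=162 B_seq=338 B_ack=1114
After event 3: A_seq=1114 A_ack=162 B_seq=475 B_ack=1114

1114 162 475 1114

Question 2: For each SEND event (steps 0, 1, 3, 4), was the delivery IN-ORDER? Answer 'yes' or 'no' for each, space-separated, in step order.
Step 0: SEND seq=1000 -> in-order
Step 1: SEND seq=0 -> in-order
Step 3: SEND seq=338 -> out-of-order
Step 4: SEND seq=1114 -> in-order

Answer: yes yes no yes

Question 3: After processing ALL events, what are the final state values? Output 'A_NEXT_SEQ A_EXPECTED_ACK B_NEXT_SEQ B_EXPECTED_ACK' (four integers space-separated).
After event 0: A_seq=1114 A_ack=0 B_seq=0 B_ack=1114
After event 1: A_seq=1114 A_ack=162 B_seq=162 B_ack=1114
After event 2: A_seq=1114 A_ack=162 B_seq=338 B_ack=1114
After event 3: A_seq=1114 A_ack=162 B_seq=475 B_ack=1114
After event 4: A_seq=1139 A_ack=162 B_seq=475 B_ack=1139

Answer: 1139 162 475 1139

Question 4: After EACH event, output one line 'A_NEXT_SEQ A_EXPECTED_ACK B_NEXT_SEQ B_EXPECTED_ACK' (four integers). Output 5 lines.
1114 0 0 1114
1114 162 162 1114
1114 162 338 1114
1114 162 475 1114
1139 162 475 1139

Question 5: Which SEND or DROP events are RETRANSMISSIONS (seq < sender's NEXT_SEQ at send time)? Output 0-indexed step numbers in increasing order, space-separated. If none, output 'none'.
Answer: none

Derivation:
Step 0: SEND seq=1000 -> fresh
Step 1: SEND seq=0 -> fresh
Step 2: DROP seq=162 -> fresh
Step 3: SEND seq=338 -> fresh
Step 4: SEND seq=1114 -> fresh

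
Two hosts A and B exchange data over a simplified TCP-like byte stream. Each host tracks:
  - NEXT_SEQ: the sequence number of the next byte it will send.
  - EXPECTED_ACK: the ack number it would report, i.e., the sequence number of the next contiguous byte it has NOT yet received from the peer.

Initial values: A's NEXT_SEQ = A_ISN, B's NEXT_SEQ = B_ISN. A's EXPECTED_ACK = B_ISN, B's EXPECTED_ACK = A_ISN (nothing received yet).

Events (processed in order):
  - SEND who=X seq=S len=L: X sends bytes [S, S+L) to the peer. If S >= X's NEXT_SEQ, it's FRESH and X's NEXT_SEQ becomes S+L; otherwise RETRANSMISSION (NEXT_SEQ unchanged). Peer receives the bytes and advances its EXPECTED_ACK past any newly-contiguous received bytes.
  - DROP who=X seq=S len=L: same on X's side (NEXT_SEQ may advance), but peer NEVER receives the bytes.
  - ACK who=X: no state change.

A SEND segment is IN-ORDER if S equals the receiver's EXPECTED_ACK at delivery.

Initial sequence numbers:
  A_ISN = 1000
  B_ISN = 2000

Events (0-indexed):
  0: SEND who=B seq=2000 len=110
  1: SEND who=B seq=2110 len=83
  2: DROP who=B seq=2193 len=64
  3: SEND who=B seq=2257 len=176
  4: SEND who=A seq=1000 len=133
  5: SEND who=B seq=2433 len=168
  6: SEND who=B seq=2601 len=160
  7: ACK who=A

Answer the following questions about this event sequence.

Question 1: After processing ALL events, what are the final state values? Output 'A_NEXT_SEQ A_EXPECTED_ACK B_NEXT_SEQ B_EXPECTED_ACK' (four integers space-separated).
Answer: 1133 2193 2761 1133

Derivation:
After event 0: A_seq=1000 A_ack=2110 B_seq=2110 B_ack=1000
After event 1: A_seq=1000 A_ack=2193 B_seq=2193 B_ack=1000
After event 2: A_seq=1000 A_ack=2193 B_seq=2257 B_ack=1000
After event 3: A_seq=1000 A_ack=2193 B_seq=2433 B_ack=1000
After event 4: A_seq=1133 A_ack=2193 B_seq=2433 B_ack=1133
After event 5: A_seq=1133 A_ack=2193 B_seq=2601 B_ack=1133
After event 6: A_seq=1133 A_ack=2193 B_seq=2761 B_ack=1133
After event 7: A_seq=1133 A_ack=2193 B_seq=2761 B_ack=1133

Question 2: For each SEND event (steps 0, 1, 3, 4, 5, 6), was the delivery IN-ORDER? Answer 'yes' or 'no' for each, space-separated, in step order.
Answer: yes yes no yes no no

Derivation:
Step 0: SEND seq=2000 -> in-order
Step 1: SEND seq=2110 -> in-order
Step 3: SEND seq=2257 -> out-of-order
Step 4: SEND seq=1000 -> in-order
Step 5: SEND seq=2433 -> out-of-order
Step 6: SEND seq=2601 -> out-of-order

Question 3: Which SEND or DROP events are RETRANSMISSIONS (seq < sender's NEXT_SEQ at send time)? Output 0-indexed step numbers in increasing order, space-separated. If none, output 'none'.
Answer: none

Derivation:
Step 0: SEND seq=2000 -> fresh
Step 1: SEND seq=2110 -> fresh
Step 2: DROP seq=2193 -> fresh
Step 3: SEND seq=2257 -> fresh
Step 4: SEND seq=1000 -> fresh
Step 5: SEND seq=2433 -> fresh
Step 6: SEND seq=2601 -> fresh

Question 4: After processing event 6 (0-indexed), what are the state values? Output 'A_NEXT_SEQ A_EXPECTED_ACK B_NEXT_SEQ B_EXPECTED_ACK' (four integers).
After event 0: A_seq=1000 A_ack=2110 B_seq=2110 B_ack=1000
After event 1: A_seq=1000 A_ack=2193 B_seq=2193 B_ack=1000
After event 2: A_seq=1000 A_ack=2193 B_seq=2257 B_ack=1000
After event 3: A_seq=1000 A_ack=2193 B_seq=2433 B_ack=1000
After event 4: A_seq=1133 A_ack=2193 B_seq=2433 B_ack=1133
After event 5: A_seq=1133 A_ack=2193 B_seq=2601 B_ack=1133
After event 6: A_seq=1133 A_ack=2193 B_seq=2761 B_ack=1133

1133 2193 2761 1133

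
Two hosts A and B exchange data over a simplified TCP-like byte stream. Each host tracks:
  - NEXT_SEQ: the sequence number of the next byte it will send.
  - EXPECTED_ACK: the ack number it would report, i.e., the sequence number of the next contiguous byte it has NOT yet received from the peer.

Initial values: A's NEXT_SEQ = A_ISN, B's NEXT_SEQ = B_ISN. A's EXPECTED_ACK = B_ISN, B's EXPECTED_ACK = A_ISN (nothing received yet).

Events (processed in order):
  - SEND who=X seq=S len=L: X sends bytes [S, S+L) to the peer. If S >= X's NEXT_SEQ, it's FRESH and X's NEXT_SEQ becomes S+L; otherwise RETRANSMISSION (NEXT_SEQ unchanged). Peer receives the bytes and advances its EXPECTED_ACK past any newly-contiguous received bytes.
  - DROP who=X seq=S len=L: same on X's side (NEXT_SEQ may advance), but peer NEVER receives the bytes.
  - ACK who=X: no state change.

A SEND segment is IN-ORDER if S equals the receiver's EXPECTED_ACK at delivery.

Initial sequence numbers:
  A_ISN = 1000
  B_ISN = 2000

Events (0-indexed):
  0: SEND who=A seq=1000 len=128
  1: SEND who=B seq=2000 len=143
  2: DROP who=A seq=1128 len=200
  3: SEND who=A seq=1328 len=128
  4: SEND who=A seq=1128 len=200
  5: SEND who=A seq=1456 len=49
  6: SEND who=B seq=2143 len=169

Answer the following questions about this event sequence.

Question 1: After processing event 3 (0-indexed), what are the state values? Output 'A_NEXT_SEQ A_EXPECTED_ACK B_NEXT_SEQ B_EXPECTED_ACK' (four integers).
After event 0: A_seq=1128 A_ack=2000 B_seq=2000 B_ack=1128
After event 1: A_seq=1128 A_ack=2143 B_seq=2143 B_ack=1128
After event 2: A_seq=1328 A_ack=2143 B_seq=2143 B_ack=1128
After event 3: A_seq=1456 A_ack=2143 B_seq=2143 B_ack=1128

1456 2143 2143 1128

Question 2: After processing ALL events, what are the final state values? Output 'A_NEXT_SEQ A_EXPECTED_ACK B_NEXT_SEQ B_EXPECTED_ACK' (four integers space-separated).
Answer: 1505 2312 2312 1505

Derivation:
After event 0: A_seq=1128 A_ack=2000 B_seq=2000 B_ack=1128
After event 1: A_seq=1128 A_ack=2143 B_seq=2143 B_ack=1128
After event 2: A_seq=1328 A_ack=2143 B_seq=2143 B_ack=1128
After event 3: A_seq=1456 A_ack=2143 B_seq=2143 B_ack=1128
After event 4: A_seq=1456 A_ack=2143 B_seq=2143 B_ack=1456
After event 5: A_seq=1505 A_ack=2143 B_seq=2143 B_ack=1505
After event 6: A_seq=1505 A_ack=2312 B_seq=2312 B_ack=1505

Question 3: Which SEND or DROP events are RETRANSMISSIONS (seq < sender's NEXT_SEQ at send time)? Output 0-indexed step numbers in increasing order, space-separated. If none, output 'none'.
Answer: 4

Derivation:
Step 0: SEND seq=1000 -> fresh
Step 1: SEND seq=2000 -> fresh
Step 2: DROP seq=1128 -> fresh
Step 3: SEND seq=1328 -> fresh
Step 4: SEND seq=1128 -> retransmit
Step 5: SEND seq=1456 -> fresh
Step 6: SEND seq=2143 -> fresh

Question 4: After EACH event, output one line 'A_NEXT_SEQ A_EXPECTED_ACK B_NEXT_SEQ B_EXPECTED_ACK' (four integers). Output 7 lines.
1128 2000 2000 1128
1128 2143 2143 1128
1328 2143 2143 1128
1456 2143 2143 1128
1456 2143 2143 1456
1505 2143 2143 1505
1505 2312 2312 1505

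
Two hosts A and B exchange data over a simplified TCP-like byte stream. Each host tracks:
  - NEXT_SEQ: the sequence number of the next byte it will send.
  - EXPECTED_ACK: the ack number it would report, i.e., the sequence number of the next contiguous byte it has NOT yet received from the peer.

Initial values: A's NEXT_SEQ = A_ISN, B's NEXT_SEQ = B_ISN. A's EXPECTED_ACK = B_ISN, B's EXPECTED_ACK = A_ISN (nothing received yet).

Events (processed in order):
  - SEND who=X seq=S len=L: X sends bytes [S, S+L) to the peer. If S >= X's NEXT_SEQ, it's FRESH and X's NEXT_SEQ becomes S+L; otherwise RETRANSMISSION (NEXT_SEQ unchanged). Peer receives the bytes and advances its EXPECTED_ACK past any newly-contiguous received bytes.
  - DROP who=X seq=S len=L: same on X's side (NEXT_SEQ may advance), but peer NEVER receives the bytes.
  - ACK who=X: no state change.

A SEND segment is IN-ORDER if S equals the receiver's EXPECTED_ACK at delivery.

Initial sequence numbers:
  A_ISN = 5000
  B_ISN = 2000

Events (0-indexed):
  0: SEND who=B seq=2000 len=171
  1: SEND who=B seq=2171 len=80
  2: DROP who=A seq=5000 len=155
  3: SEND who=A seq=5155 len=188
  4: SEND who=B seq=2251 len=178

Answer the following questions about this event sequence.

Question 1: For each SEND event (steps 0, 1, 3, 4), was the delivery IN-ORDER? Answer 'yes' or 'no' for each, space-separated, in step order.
Step 0: SEND seq=2000 -> in-order
Step 1: SEND seq=2171 -> in-order
Step 3: SEND seq=5155 -> out-of-order
Step 4: SEND seq=2251 -> in-order

Answer: yes yes no yes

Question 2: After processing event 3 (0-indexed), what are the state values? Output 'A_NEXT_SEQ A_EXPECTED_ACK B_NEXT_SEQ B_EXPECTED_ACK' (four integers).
After event 0: A_seq=5000 A_ack=2171 B_seq=2171 B_ack=5000
After event 1: A_seq=5000 A_ack=2251 B_seq=2251 B_ack=5000
After event 2: A_seq=5155 A_ack=2251 B_seq=2251 B_ack=5000
After event 3: A_seq=5343 A_ack=2251 B_seq=2251 B_ack=5000

5343 2251 2251 5000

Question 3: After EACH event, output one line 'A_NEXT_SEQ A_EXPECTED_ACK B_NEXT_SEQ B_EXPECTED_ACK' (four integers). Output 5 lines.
5000 2171 2171 5000
5000 2251 2251 5000
5155 2251 2251 5000
5343 2251 2251 5000
5343 2429 2429 5000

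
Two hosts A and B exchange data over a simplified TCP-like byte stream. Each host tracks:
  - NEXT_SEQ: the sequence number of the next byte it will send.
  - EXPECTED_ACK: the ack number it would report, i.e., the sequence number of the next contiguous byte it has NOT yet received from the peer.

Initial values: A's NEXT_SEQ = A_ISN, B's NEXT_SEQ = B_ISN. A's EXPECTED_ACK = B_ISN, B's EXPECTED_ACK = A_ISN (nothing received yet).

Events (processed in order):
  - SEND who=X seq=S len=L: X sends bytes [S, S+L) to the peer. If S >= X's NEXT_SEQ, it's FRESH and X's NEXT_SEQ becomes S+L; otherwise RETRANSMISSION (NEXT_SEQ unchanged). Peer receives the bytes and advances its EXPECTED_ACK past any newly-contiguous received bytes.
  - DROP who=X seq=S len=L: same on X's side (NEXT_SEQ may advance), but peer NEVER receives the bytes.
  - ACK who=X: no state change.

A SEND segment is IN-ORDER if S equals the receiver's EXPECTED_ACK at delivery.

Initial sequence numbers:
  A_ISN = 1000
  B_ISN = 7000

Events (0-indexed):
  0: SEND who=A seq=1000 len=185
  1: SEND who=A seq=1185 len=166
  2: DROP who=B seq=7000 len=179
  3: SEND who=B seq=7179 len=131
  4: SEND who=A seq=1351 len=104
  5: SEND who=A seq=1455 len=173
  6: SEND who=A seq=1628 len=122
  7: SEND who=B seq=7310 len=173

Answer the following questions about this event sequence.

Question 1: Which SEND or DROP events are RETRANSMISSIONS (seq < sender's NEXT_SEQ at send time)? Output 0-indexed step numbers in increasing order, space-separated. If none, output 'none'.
Step 0: SEND seq=1000 -> fresh
Step 1: SEND seq=1185 -> fresh
Step 2: DROP seq=7000 -> fresh
Step 3: SEND seq=7179 -> fresh
Step 4: SEND seq=1351 -> fresh
Step 5: SEND seq=1455 -> fresh
Step 6: SEND seq=1628 -> fresh
Step 7: SEND seq=7310 -> fresh

Answer: none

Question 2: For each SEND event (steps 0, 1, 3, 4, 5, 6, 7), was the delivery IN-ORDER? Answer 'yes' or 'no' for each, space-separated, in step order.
Answer: yes yes no yes yes yes no

Derivation:
Step 0: SEND seq=1000 -> in-order
Step 1: SEND seq=1185 -> in-order
Step 3: SEND seq=7179 -> out-of-order
Step 4: SEND seq=1351 -> in-order
Step 5: SEND seq=1455 -> in-order
Step 6: SEND seq=1628 -> in-order
Step 7: SEND seq=7310 -> out-of-order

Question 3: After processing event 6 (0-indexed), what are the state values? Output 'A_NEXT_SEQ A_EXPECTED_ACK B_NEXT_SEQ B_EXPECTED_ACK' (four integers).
After event 0: A_seq=1185 A_ack=7000 B_seq=7000 B_ack=1185
After event 1: A_seq=1351 A_ack=7000 B_seq=7000 B_ack=1351
After event 2: A_seq=1351 A_ack=7000 B_seq=7179 B_ack=1351
After event 3: A_seq=1351 A_ack=7000 B_seq=7310 B_ack=1351
After event 4: A_seq=1455 A_ack=7000 B_seq=7310 B_ack=1455
After event 5: A_seq=1628 A_ack=7000 B_seq=7310 B_ack=1628
After event 6: A_seq=1750 A_ack=7000 B_seq=7310 B_ack=1750

1750 7000 7310 1750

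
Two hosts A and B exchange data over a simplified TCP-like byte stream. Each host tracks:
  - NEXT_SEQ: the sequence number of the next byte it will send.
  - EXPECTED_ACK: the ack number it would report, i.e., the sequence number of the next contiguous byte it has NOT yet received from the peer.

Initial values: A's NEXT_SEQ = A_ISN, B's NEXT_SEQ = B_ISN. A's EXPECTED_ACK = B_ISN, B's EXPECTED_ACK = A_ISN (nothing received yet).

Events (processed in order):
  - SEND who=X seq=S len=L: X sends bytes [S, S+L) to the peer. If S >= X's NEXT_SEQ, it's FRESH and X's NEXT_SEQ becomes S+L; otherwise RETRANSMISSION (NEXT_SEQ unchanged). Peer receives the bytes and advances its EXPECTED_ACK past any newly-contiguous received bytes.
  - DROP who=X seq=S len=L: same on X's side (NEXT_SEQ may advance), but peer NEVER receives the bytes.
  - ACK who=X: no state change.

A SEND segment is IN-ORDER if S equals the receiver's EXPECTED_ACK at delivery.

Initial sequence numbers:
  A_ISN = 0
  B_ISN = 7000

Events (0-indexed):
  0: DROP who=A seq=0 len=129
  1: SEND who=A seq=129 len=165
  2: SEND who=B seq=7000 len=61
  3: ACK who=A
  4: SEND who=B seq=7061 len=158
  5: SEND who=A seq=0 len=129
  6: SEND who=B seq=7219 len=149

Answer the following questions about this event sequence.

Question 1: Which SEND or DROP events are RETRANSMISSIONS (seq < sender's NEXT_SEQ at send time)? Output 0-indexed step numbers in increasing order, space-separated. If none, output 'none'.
Answer: 5

Derivation:
Step 0: DROP seq=0 -> fresh
Step 1: SEND seq=129 -> fresh
Step 2: SEND seq=7000 -> fresh
Step 4: SEND seq=7061 -> fresh
Step 5: SEND seq=0 -> retransmit
Step 6: SEND seq=7219 -> fresh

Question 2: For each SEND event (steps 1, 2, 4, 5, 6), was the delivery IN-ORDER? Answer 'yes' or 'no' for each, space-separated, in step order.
Step 1: SEND seq=129 -> out-of-order
Step 2: SEND seq=7000 -> in-order
Step 4: SEND seq=7061 -> in-order
Step 5: SEND seq=0 -> in-order
Step 6: SEND seq=7219 -> in-order

Answer: no yes yes yes yes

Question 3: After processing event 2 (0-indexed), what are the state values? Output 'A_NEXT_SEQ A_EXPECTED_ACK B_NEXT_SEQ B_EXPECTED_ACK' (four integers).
After event 0: A_seq=129 A_ack=7000 B_seq=7000 B_ack=0
After event 1: A_seq=294 A_ack=7000 B_seq=7000 B_ack=0
After event 2: A_seq=294 A_ack=7061 B_seq=7061 B_ack=0

294 7061 7061 0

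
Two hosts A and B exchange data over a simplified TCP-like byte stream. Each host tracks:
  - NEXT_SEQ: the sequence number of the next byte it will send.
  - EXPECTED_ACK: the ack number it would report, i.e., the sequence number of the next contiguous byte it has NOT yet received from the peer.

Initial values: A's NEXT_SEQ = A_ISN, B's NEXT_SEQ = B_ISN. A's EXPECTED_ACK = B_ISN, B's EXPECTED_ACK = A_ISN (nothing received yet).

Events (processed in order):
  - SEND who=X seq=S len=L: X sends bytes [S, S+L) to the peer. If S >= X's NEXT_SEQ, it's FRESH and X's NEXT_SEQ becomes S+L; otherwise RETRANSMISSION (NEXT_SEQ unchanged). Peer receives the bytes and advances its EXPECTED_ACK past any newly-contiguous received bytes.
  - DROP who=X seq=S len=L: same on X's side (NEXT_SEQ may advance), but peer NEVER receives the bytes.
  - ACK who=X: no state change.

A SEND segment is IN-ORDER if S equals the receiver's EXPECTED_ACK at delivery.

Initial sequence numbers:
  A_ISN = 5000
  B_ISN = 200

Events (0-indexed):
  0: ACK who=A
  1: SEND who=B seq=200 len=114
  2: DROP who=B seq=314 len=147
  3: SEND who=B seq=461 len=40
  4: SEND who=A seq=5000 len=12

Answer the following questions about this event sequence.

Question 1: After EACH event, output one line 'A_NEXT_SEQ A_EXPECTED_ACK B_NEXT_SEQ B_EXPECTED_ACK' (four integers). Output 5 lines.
5000 200 200 5000
5000 314 314 5000
5000 314 461 5000
5000 314 501 5000
5012 314 501 5012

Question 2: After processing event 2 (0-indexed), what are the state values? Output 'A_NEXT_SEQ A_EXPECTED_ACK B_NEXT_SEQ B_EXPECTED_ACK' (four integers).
After event 0: A_seq=5000 A_ack=200 B_seq=200 B_ack=5000
After event 1: A_seq=5000 A_ack=314 B_seq=314 B_ack=5000
After event 2: A_seq=5000 A_ack=314 B_seq=461 B_ack=5000

5000 314 461 5000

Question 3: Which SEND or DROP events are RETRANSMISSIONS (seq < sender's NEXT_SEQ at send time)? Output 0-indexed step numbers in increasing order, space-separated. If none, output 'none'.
Step 1: SEND seq=200 -> fresh
Step 2: DROP seq=314 -> fresh
Step 3: SEND seq=461 -> fresh
Step 4: SEND seq=5000 -> fresh

Answer: none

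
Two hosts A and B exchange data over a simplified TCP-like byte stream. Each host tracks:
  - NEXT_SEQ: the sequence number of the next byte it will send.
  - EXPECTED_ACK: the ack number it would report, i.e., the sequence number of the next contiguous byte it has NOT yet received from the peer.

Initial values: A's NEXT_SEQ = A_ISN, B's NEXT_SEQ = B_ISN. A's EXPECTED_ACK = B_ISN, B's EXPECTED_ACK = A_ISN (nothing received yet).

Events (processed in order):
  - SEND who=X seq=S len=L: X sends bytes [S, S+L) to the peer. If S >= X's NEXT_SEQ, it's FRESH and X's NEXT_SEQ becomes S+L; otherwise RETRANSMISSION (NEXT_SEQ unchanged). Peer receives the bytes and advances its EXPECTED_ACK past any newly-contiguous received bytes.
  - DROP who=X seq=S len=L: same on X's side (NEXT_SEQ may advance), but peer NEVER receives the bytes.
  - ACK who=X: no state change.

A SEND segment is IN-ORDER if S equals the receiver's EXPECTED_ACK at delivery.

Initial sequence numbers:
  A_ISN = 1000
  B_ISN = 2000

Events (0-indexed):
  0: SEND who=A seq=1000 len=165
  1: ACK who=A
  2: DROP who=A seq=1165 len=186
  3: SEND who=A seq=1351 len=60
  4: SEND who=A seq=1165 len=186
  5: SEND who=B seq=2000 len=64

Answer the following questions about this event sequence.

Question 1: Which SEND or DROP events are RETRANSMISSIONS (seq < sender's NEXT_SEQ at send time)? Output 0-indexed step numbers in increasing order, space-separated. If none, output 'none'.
Step 0: SEND seq=1000 -> fresh
Step 2: DROP seq=1165 -> fresh
Step 3: SEND seq=1351 -> fresh
Step 4: SEND seq=1165 -> retransmit
Step 5: SEND seq=2000 -> fresh

Answer: 4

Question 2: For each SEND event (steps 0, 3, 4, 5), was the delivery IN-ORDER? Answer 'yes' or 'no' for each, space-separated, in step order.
Step 0: SEND seq=1000 -> in-order
Step 3: SEND seq=1351 -> out-of-order
Step 4: SEND seq=1165 -> in-order
Step 5: SEND seq=2000 -> in-order

Answer: yes no yes yes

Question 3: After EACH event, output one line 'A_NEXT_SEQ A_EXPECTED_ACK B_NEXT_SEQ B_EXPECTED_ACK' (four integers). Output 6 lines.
1165 2000 2000 1165
1165 2000 2000 1165
1351 2000 2000 1165
1411 2000 2000 1165
1411 2000 2000 1411
1411 2064 2064 1411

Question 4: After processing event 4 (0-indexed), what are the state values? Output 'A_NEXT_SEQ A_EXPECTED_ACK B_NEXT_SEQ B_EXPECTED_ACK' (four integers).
After event 0: A_seq=1165 A_ack=2000 B_seq=2000 B_ack=1165
After event 1: A_seq=1165 A_ack=2000 B_seq=2000 B_ack=1165
After event 2: A_seq=1351 A_ack=2000 B_seq=2000 B_ack=1165
After event 3: A_seq=1411 A_ack=2000 B_seq=2000 B_ack=1165
After event 4: A_seq=1411 A_ack=2000 B_seq=2000 B_ack=1411

1411 2000 2000 1411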